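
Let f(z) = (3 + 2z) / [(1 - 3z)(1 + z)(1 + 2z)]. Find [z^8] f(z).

11235

The denominator gives the recurrence a_n = 7a_(n−2) + 6a_(n−3) for n ≥ 3; the numerator fixes a_0 = 3, a_1 = 2, a_2 = 21.
Iterating: 3, 2, 21, 32, 159, 350, 1305, 3404, 11235, so a_8 = 11235.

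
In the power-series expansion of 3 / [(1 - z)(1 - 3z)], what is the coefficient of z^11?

797160

Partial fractions give a closed form: a_n = (-3/2)·1^n + (9/2)·3^n.
At n = 11: a_11 = 797160.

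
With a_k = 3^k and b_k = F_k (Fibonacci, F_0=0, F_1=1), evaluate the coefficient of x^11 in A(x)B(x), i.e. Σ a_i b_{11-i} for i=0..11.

This is [x^11] in the product of the two ordinary generating functions.
Σ = 1·89 + 3·55 + 9·34 + 27·21 + 81·13 + 243·8 + 729·5 + 2187·3 + 6561·2 + 19683·1 + 59049·1 + 177147·0 = 106184.

106184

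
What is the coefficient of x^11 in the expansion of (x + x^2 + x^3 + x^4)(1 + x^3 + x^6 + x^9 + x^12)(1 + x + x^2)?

(x + x^2 + x^3 + x^4) has coefficients 0,1,1,1,1 for degrees 0…4.
(1 + x^3 + x^6 + x^9 + x^12) has coefficients 1,0,0,1,0,0,1,0,0,1,0,0 for degrees 0…11.
Finally multiplying by (1 + x + x^2), the product of all factors after the first has coefficients 1,1,1,1,1,1,1,1,1,1,1,1 for degrees 0…11.
[x^11] = 1·1 + 1·1 + 1·1 + 1·1 = 4.

4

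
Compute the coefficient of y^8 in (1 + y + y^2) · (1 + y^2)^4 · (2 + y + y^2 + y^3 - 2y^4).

(1 + y + y^2) has coefficients 1,1,1 for degrees 0…2.
(1 + y^2)^4 has coefficients 1,0,4,0,6,0,4,0,1 for degrees 0…8.
Finally multiplying by (2 + y + y^2 + y^3 - 2y^4), the product of all factors after the first has coefficients 2,1,9,5,14,10,6,10,-6 for degrees 0…8.
[y^8] = 1·(-6) + 1·10 + 1·6 = 10.

10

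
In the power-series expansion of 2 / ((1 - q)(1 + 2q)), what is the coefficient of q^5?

-42

Partial fractions give a closed form: a_n = (2/3)·1^n + (4/3)·(-2)^n.
At n = 5: a_5 = -42.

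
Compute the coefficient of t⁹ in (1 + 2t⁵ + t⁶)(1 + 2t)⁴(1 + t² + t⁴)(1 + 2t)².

(1 + 2t⁵ + t⁶) has coefficients 1,0,0,0,0,2,1 for degrees 0…6.
(1 + 2t)⁴ has coefficients 1,8,24,32,16,0,0,0,0,0 for degrees 0…9.
Multiplying by (1 + t² + t⁴) gives running coefficients 1,8,25,40,41,40,40,32,16,0 for degrees 0…9.
Finally multiplying by (1 + 2t)², the product of all factors after the first has coefficients 1,12,61,172,301,364,364,352,304,192 for degrees 0…9.
[t⁹] = 1·192 + 2·301 + 1·172 = 966.

966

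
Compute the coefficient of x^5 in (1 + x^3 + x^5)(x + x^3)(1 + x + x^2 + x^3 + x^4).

3

(1 + x^3 + x^5) has coefficients 1,0,0,1,0,1 for degrees 0…5.
(x + x^3) has coefficients 0,1,0,1,0,0 for degrees 0…5.
Finally multiplying by (1 + x + x^2 + x^3 + x^4), the product of all factors after the first has coefficients 0,1,1,2,2,2 for degrees 0…5.
[x^5] = 1·2 + 1·1 + 1·0 = 3.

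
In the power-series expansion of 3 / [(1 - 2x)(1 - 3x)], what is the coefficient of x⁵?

1995

The denominator gives the recurrence a_n = 5a_(n−1) − 6a_(n−2) for n ≥ 2; the numerator fixes a_0 = 3, a_1 = 15.
Iterating: 3, 15, 57, 195, 633, 1995, so a_5 = 1995.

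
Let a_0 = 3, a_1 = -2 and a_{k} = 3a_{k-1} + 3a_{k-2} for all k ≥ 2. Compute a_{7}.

The ordinary generating function has denominator 1 - 3z - 3z^2.
Iterating the recurrence: a_0,…,a_{7} = 3, -2, 3, 3, 18, 63, 243, 918.

918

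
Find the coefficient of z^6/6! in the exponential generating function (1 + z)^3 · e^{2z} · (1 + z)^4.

130768

The EGF product rule gives c_6 = Σ_{k_1+k_2+k_3=6} C(6; k_1,k_2,k_3) · ∏ g_i(k_i), where (1+z)^3 gives the falling factorial (3)_k; e^{2z} gives (2)^k; (1+z)^4 gives the falling factorial (4)_k.
g_1(k) for k = 0…6: 1, 3, 6, 6, 0, 0, 0.
g_2(k) for k = 0…6: 1, 2, 4, 8, 16, 32, 64.
g_3(k) for k = 0…6: 1, 4, 12, 24, 24, 0, 0.
First combine the last two factors: h(k) = Σ_j C(k,j)·g_2(j)·g_3(k−j) for k = 0…6: 1, 6, 32, 152, 648, 2512, 8992.
c_6 = Σ_k C(6,k)·g_1(k)·h(6−k) = 1·1·8992 + 6·3·2512 + 15·6·648 + 20·6·152 = 8992 + 45216 + 58320 + 18240 = 130768.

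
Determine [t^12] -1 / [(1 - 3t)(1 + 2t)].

-320503

Partial fractions give a closed form: a_n = (-3/5)·3^n + (-2/5)·(-2)^n.
At n = 12: a_12 = -320503.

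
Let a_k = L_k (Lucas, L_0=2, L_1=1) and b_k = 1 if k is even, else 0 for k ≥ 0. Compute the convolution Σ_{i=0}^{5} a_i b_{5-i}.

This is [x^5] in the product of the two ordinary generating functions.
Σ = 2·0 + 1·1 + 3·0 + 4·1 + 7·0 + 11·1 = 16.

16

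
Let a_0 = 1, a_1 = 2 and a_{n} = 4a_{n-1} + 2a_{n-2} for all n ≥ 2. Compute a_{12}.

30108736

The ordinary generating function has denominator 1 - 4z - 2z^2.
Iterating the recurrence: a_0,…,a_{12} = 1, 2, 10, 44, 196, 872, 3880, 17264, 76816, 341792, 1520800, 6766784, 30108736.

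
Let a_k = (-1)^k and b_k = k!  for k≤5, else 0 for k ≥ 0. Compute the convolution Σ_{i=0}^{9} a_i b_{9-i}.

Write out a_i and b_{9-i} for i = 0,…,9 and sum the products.
Σ = 1·0 − 1·0 + 1·0 − 1·0 + 1·120 − 1·24 + 1·6 − 1·2 + 1·1 − 1·1 = 100.

100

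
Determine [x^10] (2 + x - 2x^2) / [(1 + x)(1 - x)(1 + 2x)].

1366

Partial fractions give a closed form: a_n = (1/2)·(-1)^n + (1/6)·1^n + (4/3)·(-2)^n.
At n = 10: a_10 = 1366.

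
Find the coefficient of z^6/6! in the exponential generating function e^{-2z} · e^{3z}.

1

The EGF product rule gives c_6 = Σ_{k_1+k_2=6} C(6; k_1,k_2) · ∏ g_i(k_i), where e^{-2z} gives (-2)^k; e^{3z} gives (3)^k.
g_1(k) for k = 0…6: 1, -2, 4, -8, 16, -32, 64.
g_2(k) for k = 0…6: 1, 3, 9, 27, 81, 243, 729.
c_6 = Σ_k C(6,k)·g_1(k)·g_2(6−k) = 1·1·729 + 6·(-2)·243 + 15·4·81 + 20·(-8)·27 + 15·16·9 + 6·(-32)·3 + 1·64·1 = 729 − 2916 + 4860 − 4320 + 2160 − 576 + 64 = 1.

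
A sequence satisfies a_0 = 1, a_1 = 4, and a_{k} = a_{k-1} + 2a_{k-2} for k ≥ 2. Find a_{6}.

The ordinary generating function has denominator 1 - q - 2q^2.
Iterating the recurrence: a_0,…,a_{6} = 1, 4, 6, 14, 26, 54, 106.

106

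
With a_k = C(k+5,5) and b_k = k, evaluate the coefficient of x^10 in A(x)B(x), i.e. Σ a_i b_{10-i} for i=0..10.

Write out a_i and b_{10-i} for i = 0,…,10 and sum the products.
Σ = 1·10 + 6·9 + 21·8 + 56·7 + 126·6 + 252·5 + 462·4 + 792·3 + 1287·2 + 2002·1 + 3003·0 = 11440.

11440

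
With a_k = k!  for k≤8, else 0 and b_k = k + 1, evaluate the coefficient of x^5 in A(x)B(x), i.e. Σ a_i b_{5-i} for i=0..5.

205

This is [x^5] in the product of the two ordinary generating functions.
Σ = 1·6 + 1·5 + 2·4 + 6·3 + 24·2 + 120·1 = 205.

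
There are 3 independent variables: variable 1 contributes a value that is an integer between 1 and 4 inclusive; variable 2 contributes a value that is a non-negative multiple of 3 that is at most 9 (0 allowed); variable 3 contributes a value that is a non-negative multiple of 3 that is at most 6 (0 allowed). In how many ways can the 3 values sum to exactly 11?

The generating function for the choices is (y + y² + y³ + y⁴)·(1 + y³ + y⁶ + y⁹)·(1 + y³ + y⁶); the count is [y¹¹].
(y + y² + y³ + y⁴) has coefficients 0,1,1,1,1 for degrees 0…4.
(1 + y³ + y⁶ + y⁹) has coefficients 1,0,0,1,0,0,1,0,0,1,0,0 for degrees 0…11.
Finally multiplying by (1 + y³ + y⁶), the product of all factors after the first has coefficients 1,0,0,2,0,0,3,0,0,3,0,0 for degrees 0…11.
[y¹¹] = 1·0 + 1·3 + 1·0 + 1·0 = 3.

3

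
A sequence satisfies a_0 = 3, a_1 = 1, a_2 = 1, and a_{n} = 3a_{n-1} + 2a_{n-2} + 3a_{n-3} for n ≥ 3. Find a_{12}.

The ordinary generating function has denominator 1 - 3y - 2y^2 - 3y^3.
Iterating the recurrence: a_0,…,a_{12} = 3, 1, 1, 14, 47, 172, 652, 2441, 9143, 34267, 128410, 481193, 1803200.

1803200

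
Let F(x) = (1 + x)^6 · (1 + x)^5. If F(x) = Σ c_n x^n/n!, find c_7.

The EGF product rule gives c_7 = Σ_{k_1+k_2=7} C(7; k_1,k_2) · ∏ g_i(k_i), where (1+x)^6 gives the falling factorial (6)_k; (1+x)^5 gives the falling factorial (5)_k.
g_1(k) for k = 0…7: 1, 6, 30, 120, 360, 720, 720, 0.
g_2(k) for k = 0…7: 1, 5, 20, 60, 120, 120, 0, 0.
c_7 = Σ_k C(7,k)·g_1(k)·g_2(7−k) = 21·30·120 + 35·120·120 + 35·360·60 + 21·720·20 + 7·720·5 = 75600 + 504000 + 756000 + 302400 + 25200 = 1663200.

1663200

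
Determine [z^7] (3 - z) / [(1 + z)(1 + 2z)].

-892

The denominator gives the recurrence a_n = −3a_(n−1) − 2a_(n−2) for n ≥ 2; the numerator fixes a_0 = 3, a_1 = -10.
Iterating: 3, -10, 24, -52, 108, -220, 444, -892, so a_7 = -892.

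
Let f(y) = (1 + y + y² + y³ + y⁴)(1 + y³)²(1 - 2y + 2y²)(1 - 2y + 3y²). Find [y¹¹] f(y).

13

(1 + y + y² + y³ + y⁴) has coefficients 1,1,1,1,1 for degrees 0…4.
(1 + y³)² has coefficients 1,0,0,2,0,0,1,0,0,0,0,0 for degrees 0…11.
Multiplying by (1 - 2y + 2y²) gives running coefficients 1,-2,2,2,-4,4,1,-2,2,0,0,0 for degrees 0…11.
Finally multiplying by (1 - 2y + 3y²), the product of all factors after the first has coefficients 1,-4,9,-8,-2,18,-19,8,9,-10,6,0 for degrees 0…11.
[y¹¹] = 1·0 + 1·6 + 1·(-10) + 1·9 + 1·8 = 13.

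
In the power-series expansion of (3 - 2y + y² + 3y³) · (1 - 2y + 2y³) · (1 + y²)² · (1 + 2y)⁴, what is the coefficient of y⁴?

(3 - 2y + y² + 3y³) has coefficients 3,-2,1,3 for degrees 0…3.
(1 - 2y + 2y³) has coefficients 1,-2,0,2,0 for degrees 0…4.
Multiplying by (1 + y²)² gives running coefficients 1,-2,2,-2,1 for degrees 0…4.
Finally multiplying by (1 + 2y)⁴, the product of all factors after the first has coefficients 1,6,10,-2,-15 for degrees 0…4.
[y⁴] = 3·(-15) − 2·(-2) + 1·10 + 3·6 = -13.

-13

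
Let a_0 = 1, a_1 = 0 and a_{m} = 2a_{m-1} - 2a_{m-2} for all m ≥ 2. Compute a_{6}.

8

The ordinary generating function has denominator 1 - 2t + 2t^2.
Iterating the recurrence: a_0,…,a_{6} = 1, 0, -2, -4, -4, 0, 8.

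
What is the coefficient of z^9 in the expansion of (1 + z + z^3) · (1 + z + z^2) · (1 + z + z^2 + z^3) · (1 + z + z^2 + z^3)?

(1 + z + z^3) has coefficients 1,1,0,1 for degrees 0…3.
(1 + z + z^2) has coefficients 1,1,1,0,0,0,0,0,0,0 for degrees 0…9.
Multiplying by (1 + z + z^2 + z^3) gives running coefficients 1,2,3,3,2,1,0,0,0,0 for degrees 0…9.
Finally multiplying by (1 + z + z^2 + z^3), the product of all factors after the first has coefficients 1,3,6,9,10,9,6,3,1,0 for degrees 0…9.
[z^9] = 1·0 + 1·1 + 1·6 = 7.

7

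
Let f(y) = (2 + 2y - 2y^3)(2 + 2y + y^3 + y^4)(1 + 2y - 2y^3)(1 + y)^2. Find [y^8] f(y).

-14

(2 + 2y - 2y^3) has coefficients 2,2,0,-2 for degrees 0…3.
(2 + 2y + y^3 + y^4) has coefficients 2,2,0,1,1,0,0,0,0 for degrees 0…8.
Multiplying by (1 + 2y - 2y^3) gives running coefficients 2,6,4,-3,-1,2,-2,-2,0 for degrees 0…8.
Finally multiplying by (1 + y)^2, the product of all factors after the first has coefficients 2,10,18,11,-3,-3,1,-4,-6 for degrees 0…8.
[y^8] = 2·(-6) + 2·(-4) − 2·(-3) = -14.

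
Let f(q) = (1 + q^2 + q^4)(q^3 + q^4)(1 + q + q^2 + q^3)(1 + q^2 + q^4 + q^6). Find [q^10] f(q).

12

(1 + q^2 + q^4) has coefficients 1,0,1,0,1 for degrees 0…4.
(q^3 + q^4) has coefficients 0,0,0,1,1,0,0,0,0,0,0 for degrees 0…10.
Multiplying by (1 + q + q^2 + q^3) gives running coefficients 0,0,0,1,2,2,2,1,0,0,0 for degrees 0…10.
Finally multiplying by (1 + q^2 + q^4 + q^6), the product of all factors after the first has coefficients 0,0,0,1,2,3,4,4,4,4,4 for degrees 0…10.
[q^10] = 1·4 + 1·4 + 1·4 = 12.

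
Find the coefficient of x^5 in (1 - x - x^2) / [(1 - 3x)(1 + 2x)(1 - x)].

The denominator gives the recurrence a_n = 2a_(n−1) + 5a_(n−2) − 6a_(n−3) for n ≥ 3; the numerator fixes a_0 = 1, a_1 = 1, a_2 = 6.
Iterating: 1, 1, 6, 11, 46, 111, so a_5 = 111.

111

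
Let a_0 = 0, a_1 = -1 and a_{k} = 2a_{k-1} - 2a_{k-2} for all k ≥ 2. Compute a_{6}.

The ordinary generating function has denominator 1 - 2t + 2t^2.
Iterating the recurrence: a_0,…,a_{6} = 0, -1, -2, -2, 0, 4, 8.

8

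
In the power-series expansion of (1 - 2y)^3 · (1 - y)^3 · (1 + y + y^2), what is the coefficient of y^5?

-33

(1 - 2y)^3 has coefficients 1,-6,12,-8 for degrees 0…3.
(1 - y)^3 has coefficients 1,-3,3,-1,0,0 for degrees 0…5.
Finally multiplying by (1 + y + y^2), the product of all factors after the first has coefficients 1,-2,1,-1,2,-1 for degrees 0…5.
[y^5] = 1·(-1) − 6·2 + 12·(-1) − 8·1 = -33.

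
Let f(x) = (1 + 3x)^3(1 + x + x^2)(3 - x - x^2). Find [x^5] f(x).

(1 + 3x)^3 has coefficients 1,9,27,27 for degrees 0…3.
(1 + x + x^2) has coefficients 1,1,1,0,0,0 for degrees 0…5.
Finally multiplying by (3 - x - x^2), the product of all factors after the first has coefficients 3,2,1,-2,-1,0 for degrees 0…5.
[x^5] = 1·0 + 9·(-1) + 27·(-2) + 27·1 = -36.

-36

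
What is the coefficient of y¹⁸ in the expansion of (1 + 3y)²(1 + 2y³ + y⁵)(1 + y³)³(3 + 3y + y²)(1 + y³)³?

(1 + 3y)² has coefficients 1,6,9 for degrees 0…2.
(1 + 2y³ + y⁵) has coefficients 1,0,0,2,0,1,0,0,0,0,0,0,0,0,0,0,0,0,0 for degrees 0…18.
Multiplying by (1 + y³)³ gives running coefficients 1,0,0,5,0,1,9,0,3,7,0,3,2,0,1,0,0,0,0 for degrees 0…18.
Multiplying by (3 + 3y + y²) gives running coefficients 3,3,1,15,15,8,30,28,18,30,24,16,15,9,5,3,1,0,0 for degrees 0…18.
Finally multiplying by (1 + y³)³, the product of all factors after the first has coefficients 3,3,1,24,24,11,84,82,45,168,156,95,210,180,115,168,128,81,84 for degrees 0…18.
[y¹⁸] = 1·84 + 6·81 + 9·128 = 1722.

1722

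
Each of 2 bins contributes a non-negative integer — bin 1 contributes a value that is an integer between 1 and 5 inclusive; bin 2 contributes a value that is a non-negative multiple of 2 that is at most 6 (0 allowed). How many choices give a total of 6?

The generating function for the choices is (z + z^2 + z^3 + z^4 + z^5)·(1 + z^2 + z^4 + z^6); the count is [z^6].
(z + z^2 + z^3 + z^4 + z^5) has coefficients 0,1,1,1,1,1 for degrees 0…5.
(1 + z^2 + z^4 + z^6) has coefficients 1,0,1,0,1,0,1 for degrees 0…6.
[z^6] = 1·0 + 1·1 + 1·0 + 1·1 + 1·0 = 2.

2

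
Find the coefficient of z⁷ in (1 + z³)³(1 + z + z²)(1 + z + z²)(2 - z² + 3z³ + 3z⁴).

45

(1 + z³)³ has coefficients 1,0,0,3,0,0,3,0 for degrees 0…7.
(1 + z + z²) has coefficients 1,1,1,0,0,0,0,0 for degrees 0…7.
Multiplying by (1 + z + z²) gives running coefficients 1,2,3,2,1,0,0,0 for degrees 0…7.
Finally multiplying by (2 - z² + 3z³ + 3z⁴), the product of all factors after the first has coefficients 2,4,5,5,8,13,14,9 for degrees 0…7.
[z⁷] = 1·9 + 3·8 + 3·4 = 45.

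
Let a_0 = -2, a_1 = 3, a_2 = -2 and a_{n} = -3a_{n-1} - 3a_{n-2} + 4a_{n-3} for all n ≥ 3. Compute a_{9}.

The ordinary generating function has denominator 1 + 3z + 3z^2 - 4z^3.
Iterating the recurrence: a_0,…,a_{9} = -2, 3, -2, -11, 51, -128, 187, 27, -1154, 4129.

4129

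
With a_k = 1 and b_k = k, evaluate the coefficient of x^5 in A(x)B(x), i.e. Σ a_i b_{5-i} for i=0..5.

This is [x^5] in the product of the two ordinary generating functions.
Σ = 1·5 + 1·4 + 1·3 + 1·2 + 1·1 + 1·0 = 15.

15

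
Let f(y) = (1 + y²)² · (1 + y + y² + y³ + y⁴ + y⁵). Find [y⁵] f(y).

4

(1 + y²)² has coefficients 1,0,2,0,1 for degrees 0…4.
(1 + y + y² + y³ + y⁴ + y⁵) has coefficients 1,1,1,1,1,1 for degrees 0…5.
[y⁵] = 1·1 + 2·1 + 1·1 = 4.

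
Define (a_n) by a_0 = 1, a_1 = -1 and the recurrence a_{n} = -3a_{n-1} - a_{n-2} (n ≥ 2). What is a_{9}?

-1597

The ordinary generating function has denominator 1 + 3t + t^2.
Iterating the recurrence: a_0,…,a_{9} = 1, -1, 2, -5, 13, -34, 89, -233, 610, -1597.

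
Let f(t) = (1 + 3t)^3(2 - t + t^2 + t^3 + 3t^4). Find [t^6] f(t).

108

(1 + 3t)^3 has coefficients 1,9,27,27 for degrees 0…3.
(2 - t + t^2 + t^3 + 3t^4) has coefficients 2,-1,1,1,3,0,0 for degrees 0…6.
[t^6] = 1·0 + 9·0 + 27·3 + 27·1 = 108.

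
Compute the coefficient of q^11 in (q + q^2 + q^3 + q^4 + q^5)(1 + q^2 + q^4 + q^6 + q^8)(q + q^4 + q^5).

(q + q^2 + q^3 + q^4 + q^5) has coefficients 0,1,1,1,1,1 for degrees 0…5.
(1 + q^2 + q^4 + q^6 + q^8) has coefficients 1,0,1,0,1,0,1,0,1,0,0,0 for degrees 0…11.
Finally multiplying by (q + q^4 + q^5), the product of all factors after the first has coefficients 0,1,0,1,1,2,1,2,1,2,1,1 for degrees 0…11.
[q^11] = 1·1 + 1·2 + 1·1 + 1·2 + 1·1 = 7.

7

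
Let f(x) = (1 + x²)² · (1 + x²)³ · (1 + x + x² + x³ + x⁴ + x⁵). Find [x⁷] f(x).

25

(1 + x²)² has coefficients 1,0,2,0,1 for degrees 0…4.
(1 + x²)³ has coefficients 1,0,3,0,3,0,1,0 for degrees 0…7.
Finally multiplying by (1 + x + x² + x³ + x⁴ + x⁵), the product of all factors after the first has coefficients 1,1,4,4,7,7,7,7 for degrees 0…7.
[x⁷] = 1·7 + 2·7 + 1·4 = 25.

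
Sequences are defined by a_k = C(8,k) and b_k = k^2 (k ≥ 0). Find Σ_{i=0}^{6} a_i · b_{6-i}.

Write out a_i and b_{6-i} for i = 0,…,6 and sum the products.
Σ = 1·36 + 8·25 + 28·16 + 56·9 + 70·4 + 56·1 + 28·0 = 1524.

1524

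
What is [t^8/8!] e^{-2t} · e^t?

1

The EGF product rule gives c_8 = Σ_{k_1+k_2=8} C(8; k_1,k_2) · ∏ g_i(k_i), where e^{-2t} gives (-2)^k; e^t gives (1)^k.
g_1(k) for k = 0…8: 1, -2, 4, -8, 16, -32, 64, -128, 256.
g_2(k) for k = 0…8: 1, 1, 1, 1, 1, 1, 1, 1, 1.
c_8 = Σ_k C(8,k)·g_1(k)·g_2(8−k) = 1·1·1 + 8·(-2)·1 + 28·4·1 + 56·(-8)·1 + 70·16·1 + 56·(-32)·1 + 28·64·1 + 8·(-128)·1 + 1·256·1 = 1 − 16 + 112 − 448 + 1120 − 1792 + 1792 − 1024 + 256 = 1.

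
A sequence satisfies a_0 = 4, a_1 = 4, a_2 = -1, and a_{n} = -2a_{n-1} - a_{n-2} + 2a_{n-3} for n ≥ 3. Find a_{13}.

The ordinary generating function has denominator 1 + 2z + z^2 - 2z^3.
Iterating the recurrence: a_0,…,a_{13} = 4, 4, -1, 6, -3, -2, 19, -42, 61, -42, -61, 286, -595, 782.

782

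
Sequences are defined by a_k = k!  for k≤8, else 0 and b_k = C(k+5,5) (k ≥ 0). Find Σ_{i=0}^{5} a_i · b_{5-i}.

880

This is [x^5] in the product of the two ordinary generating functions.
Σ = 1·252 + 1·126 + 2·56 + 6·21 + 24·6 + 120·1 = 880.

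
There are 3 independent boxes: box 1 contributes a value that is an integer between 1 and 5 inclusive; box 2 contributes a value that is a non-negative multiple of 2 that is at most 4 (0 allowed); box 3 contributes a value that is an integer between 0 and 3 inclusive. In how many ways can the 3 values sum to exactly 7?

The generating function for the choices is (z + z² + z³ + z⁴ + z⁵)·(1 + z² + z⁴)·(1 + z + z² + z³); the count is [z⁷].
(z + z² + z³ + z⁴ + z⁵) has coefficients 0,1,1,1,1,1 for degrees 0…5.
(1 + z² + z⁴) has coefficients 1,0,1,0,1,0,0,0 for degrees 0…7.
Finally multiplying by (1 + z + z² + z³), the product of all factors after the first has coefficients 1,1,2,2,2,2,1,1 for degrees 0…7.
[z⁷] = 1·1 + 1·2 + 1·2 + 1·2 + 1·2 = 9.

9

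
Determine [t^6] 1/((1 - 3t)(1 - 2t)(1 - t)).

3025

The denominator gives the recurrence a_n = 6a_(n−1) − 11a_(n−2) + 6a_(n−3) for n ≥ 3; the numerator fixes a_0 = 1, a_1 = 6, a_2 = 25.
Iterating: 1, 6, 25, 90, 301, 966, 3025, so a_6 = 3025.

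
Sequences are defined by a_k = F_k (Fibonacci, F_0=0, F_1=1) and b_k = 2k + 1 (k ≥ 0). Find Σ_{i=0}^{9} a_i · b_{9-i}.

The convolution is the x^9 coefficient of A(x)B(x).
Σ = 0·19 + 1·17 + 1·15 + 2·13 + 3·11 + 5·9 + 8·7 + 13·5 + 21·3 + 34·1 = 354.

354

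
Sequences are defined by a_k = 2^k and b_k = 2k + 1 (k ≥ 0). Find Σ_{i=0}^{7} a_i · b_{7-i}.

749

This is [x^7] in the product of the two ordinary generating functions.
Σ = 1·15 + 2·13 + 4·11 + 8·9 + 16·7 + 32·5 + 64·3 + 128·1 = 749.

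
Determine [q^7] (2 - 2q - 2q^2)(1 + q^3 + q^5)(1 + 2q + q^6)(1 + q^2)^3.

(2 - 2q - 2q^2) has coefficients 2,-2,-2 for degrees 0…2.
(1 + q^3 + q^5) has coefficients 1,0,0,1,0,1,0,0 for degrees 0…7.
Multiplying by (1 + 2q + q^6) gives running coefficients 1,2,0,1,2,1,3,0 for degrees 0…7.
Finally multiplying by (1 + q^2)^3, the product of all factors after the first has coefficients 1,2,3,7,5,10,10,8 for degrees 0…7.
[q^7] = 2·8 − 2·10 − 2·10 = -24.

-24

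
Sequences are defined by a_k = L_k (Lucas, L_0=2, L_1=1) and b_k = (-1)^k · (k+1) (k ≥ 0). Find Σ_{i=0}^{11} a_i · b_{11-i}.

Write out a_i and b_{11-i} for i = 0,…,11 and sum the products.
Σ = 2·(-12) + 1·11 + 3·(-10) + 4·9 + 7·(-8) + 11·7 + 18·(-6) + 29·5 + 47·(-4) + 76·3 + 123·(-2) + 199·1 = 44.

44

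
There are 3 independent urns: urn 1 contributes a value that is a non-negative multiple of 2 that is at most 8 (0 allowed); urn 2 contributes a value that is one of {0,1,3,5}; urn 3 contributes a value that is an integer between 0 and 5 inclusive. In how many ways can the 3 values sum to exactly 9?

12

The generating function for the choices is (1 + q² + q⁴ + q⁶ + q⁸)·(1 + q + q³ + q⁵)·(1 + q + q² + q³ + q⁴ + q⁵); the count is [q⁹].
(1 + q² + q⁴ + q⁶ + q⁸) has coefficients 1,0,1,0,1,0,1,0,1 for degrees 0…8.
(1 + q + q³ + q⁵) has coefficients 1,1,0,1,0,1,0,0,0,0 for degrees 0…9.
Finally multiplying by (1 + q + q² + q³ + q⁴ + q⁵), the product of all factors after the first has coefficients 1,2,2,3,3,4,3,2,2,1 for degrees 0…9.
[q⁹] = 1·1 + 1·2 + 1·4 + 1·3 + 1·2 = 12.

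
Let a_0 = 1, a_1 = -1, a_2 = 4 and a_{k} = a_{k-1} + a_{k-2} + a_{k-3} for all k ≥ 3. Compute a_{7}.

The ordinary generating function has denominator 1 - z - z^2 - z^3.
Iterating the recurrence: a_0,…,a_{7} = 1, -1, 4, 4, 7, 15, 26, 48.

48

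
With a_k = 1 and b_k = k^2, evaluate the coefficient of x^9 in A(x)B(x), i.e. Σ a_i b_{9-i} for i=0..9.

285

This is [x^9] in the product of the two ordinary generating functions.
Σ = 1·81 + 1·64 + 1·49 + 1·36 + 1·25 + 1·16 + 1·9 + 1·4 + 1·1 + 1·0 = 285.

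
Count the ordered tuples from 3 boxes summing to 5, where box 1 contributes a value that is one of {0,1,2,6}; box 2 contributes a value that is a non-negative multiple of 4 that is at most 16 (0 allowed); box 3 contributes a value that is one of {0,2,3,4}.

The generating function for the choices is (1 + t + t² + t⁶)·(1 + t⁴ + t⁸ + t¹² + t¹⁶)·(1 + t² + t³ + t⁴); the count is [t⁵].
(1 + t + t² + t⁶) has coefficients 1,1,1,0,0,0 for degrees 0…5.
(1 + t⁴ + t⁸ + t¹² + t¹⁶) has coefficients 1,0,0,0,1,0 for degrees 0…5.
Finally multiplying by (1 + t² + t³ + t⁴), the product of all factors after the first has coefficients 1,0,1,1,2,0 for degrees 0…5.
[t⁵] = 1·0 + 1·2 + 1·1 = 3.

3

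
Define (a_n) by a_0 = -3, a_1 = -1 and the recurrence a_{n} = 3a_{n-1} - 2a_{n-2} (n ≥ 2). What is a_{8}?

The ordinary generating function has denominator 1 - 3q + 2q^2.
Iterating the recurrence: a_0,…,a_{8} = -3, -1, 3, 11, 27, 59, 123, 251, 507.

507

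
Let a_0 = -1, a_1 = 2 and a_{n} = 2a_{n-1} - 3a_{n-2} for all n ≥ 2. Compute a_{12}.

-1709

The ordinary generating function has denominator 1 - 2t + 3t^2.
Iterating the recurrence: a_0,…,a_{12} = -1, 2, 7, 8, -5, -34, -53, -4, 151, 314, 175, -592, -1709.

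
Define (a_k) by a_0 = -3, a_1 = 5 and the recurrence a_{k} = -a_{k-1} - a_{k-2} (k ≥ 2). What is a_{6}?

The ordinary generating function has denominator 1 + q + q^2.
Iterating the recurrence: a_0,…,a_{6} = -3, 5, -2, -3, 5, -2, -3.

-3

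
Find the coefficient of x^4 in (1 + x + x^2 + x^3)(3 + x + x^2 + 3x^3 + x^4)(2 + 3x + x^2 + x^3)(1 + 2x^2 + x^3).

112

(1 + x + x^2 + x^3) has coefficients 1,1,1,1 for degrees 0…3.
(3 + x + x^2 + 3x^3 + x^4) has coefficients 3,1,1,3,1 for degrees 0…4.
Multiplying by (2 + 3x + x^2 + x^3) gives running coefficients 6,11,8,13,13 for degrees 0…4.
Finally multiplying by (1 + 2x^2 + x^3), the product of all factors after the first has coefficients 6,11,20,41,40 for degrees 0…4.
[x^4] = 1·40 + 1·41 + 1·20 + 1·11 = 112.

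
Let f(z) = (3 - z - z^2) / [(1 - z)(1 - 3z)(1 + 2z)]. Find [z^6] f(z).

1732

Partial fractions give a closed form: a_n = (-1/6)·1^n + (23/10)·3^n + (13/15)·(-2)^n.
At n = 6: a_6 = 1732.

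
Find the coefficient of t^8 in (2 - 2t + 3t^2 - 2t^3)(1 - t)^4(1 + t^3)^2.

-29

(2 - 2t + 3t^2 - 2t^3) has coefficients 2,-2,3,-2 for degrees 0…3.
(1 - t)^4 has coefficients 1,-4,6,-4,1,0,0,0,0 for degrees 0…8.
Finally multiplying by (1 + t^3)^2, the product of all factors after the first has coefficients 1,-4,6,-2,-7,12,-7,-2,6 for degrees 0…8.
[t^8] = 2·6 − 2·(-2) + 3·(-7) − 2·12 = -29.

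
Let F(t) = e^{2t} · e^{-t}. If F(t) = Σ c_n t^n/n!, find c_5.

1

The EGF product rule gives c_5 = Σ_{k_1+k_2=5} C(5; k_1,k_2) · ∏ g_i(k_i), where e^{2t} gives (2)^k; e^{-t} gives (-1)^k.
g_1(k) for k = 0…5: 1, 2, 4, 8, 16, 32.
g_2(k) for k = 0…5: 1, -1, 1, -1, 1, -1.
c_5 = Σ_k C(5,k)·g_1(k)·g_2(5−k) = 1·1·(-1) + 5·2·1 + 10·4·(-1) + 10·8·1 + 5·16·(-1) + 1·32·1 = −1 + 10 − 40 + 80 − 80 + 32 = 1.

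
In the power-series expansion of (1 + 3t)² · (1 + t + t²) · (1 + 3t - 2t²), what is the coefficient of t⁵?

-3

(1 + 3t)² has coefficients 1,6,9 for degrees 0…2.
(1 + t + t²) has coefficients 1,1,1,0,0,0 for degrees 0…5.
Finally multiplying by (1 + 3t - 2t²), the product of all factors after the first has coefficients 1,4,2,1,-2,0 for degrees 0…5.
[t⁵] = 1·0 + 6·(-2) + 9·1 = -3.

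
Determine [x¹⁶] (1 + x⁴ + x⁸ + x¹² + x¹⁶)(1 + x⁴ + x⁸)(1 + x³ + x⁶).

(1 + x⁴ + x⁸ + x¹² + x¹⁶) has coefficients 1,0,0,0,1,0,0,0,1,0,0,0,1,0,0,0,1 for degrees 0…16.
(1 + x⁴ + x⁸) has coefficients 1,0,0,0,1,0,0,0,1,0,0,0,0,0,0,0,0 for degrees 0…16.
Finally multiplying by (1 + x³ + x⁶), the product of all factors after the first has coefficients 1,0,0,1,1,0,1,1,1,0,1,1,0,0,1,0,0 for degrees 0…16.
[x¹⁶] = 1·0 + 1·0 + 1·1 + 1·1 + 1·1 = 3.

3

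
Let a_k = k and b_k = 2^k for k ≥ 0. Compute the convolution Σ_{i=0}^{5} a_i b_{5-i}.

Write out a_i and b_{5-i} for i = 0,…,5 and sum the products.
Σ = 0·32 + 1·16 + 2·8 + 3·4 + 4·2 + 5·1 = 57.

57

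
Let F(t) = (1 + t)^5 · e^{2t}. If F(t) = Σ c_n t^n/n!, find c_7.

The EGF product rule gives c_7 = Σ_{k_1+k_2=7} C(7; k_1,k_2) · ∏ g_i(k_i), where (1+t)^5 gives the falling factorial (5)_k; e^{2t} gives (2)^k.
g_1(k) for k = 0…7: 1, 5, 20, 60, 120, 120, 0, 0.
g_2(k) for k = 0…7: 1, 2, 4, 8, 16, 32, 64, 128.
c_7 = Σ_k C(7,k)·g_1(k)·g_2(7−k) = 1·1·128 + 7·5·64 + 21·20·32 + 35·60·16 + 35·120·8 + 21·120·4 = 128 + 2240 + 13440 + 33600 + 33600 + 10080 = 93088.

93088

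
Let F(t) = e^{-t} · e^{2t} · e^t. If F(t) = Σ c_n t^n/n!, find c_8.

256

The EGF product rule gives c_8 = Σ_{k_1+k_2+k_3=8} C(8; k_1,k_2,k_3) · ∏ g_i(k_i), where e^{-t} gives (-1)^k; e^{2t} gives (2)^k; e^t gives (1)^k.
g_1(k) for k = 0…8: 1, -1, 1, -1, 1, -1, 1, -1, 1.
g_2(k) for k = 0…8: 1, 2, 4, 8, 16, 32, 64, 128, 256.
g_3(k) for k = 0…8: 1, 1, 1, 1, 1, 1, 1, 1, 1.
First combine the last two factors: h(k) = Σ_j C(k,j)·g_2(j)·g_3(k−j) for k = 0…8: 1, 3, 9, 27, 81, 243, 729, 2187, 6561.
c_8 = Σ_k C(8,k)·g_1(k)·h(8−k) = 1·1·6561 + 8·(-1)·2187 + 28·1·729 + 56·(-1)·243 + 70·1·81 + 56·(-1)·27 + 28·1·9 + 8·(-1)·3 + 1·1·1 = 6561 − 17496 + 20412 − 13608 + 5670 − 1512 + 252 − 24 + 1 = 256.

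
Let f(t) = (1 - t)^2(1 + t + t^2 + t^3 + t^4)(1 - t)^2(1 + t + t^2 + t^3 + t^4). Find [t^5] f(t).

-2

(1 - t)^2 has coefficients 1,-2,1 for degrees 0…2.
(1 + t + t^2 + t^3 + t^4) has coefficients 1,1,1,1,1,0 for degrees 0…5.
Multiplying by (1 - t)^2 gives running coefficients 1,-1,0,0,0,-1 for degrees 0…5.
Finally multiplying by (1 + t + t^2 + t^3 + t^4), the product of all factors after the first has coefficients 1,0,0,0,0,-2 for degrees 0…5.
[t^5] = 1·(-2) − 2·0 + 1·0 = -2.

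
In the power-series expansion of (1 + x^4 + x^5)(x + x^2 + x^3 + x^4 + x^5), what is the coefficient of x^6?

2

(1 + x^4 + x^5) has coefficients 1,0,0,0,1,1 for degrees 0…5.
(x + x^2 + x^3 + x^4 + x^5) has coefficients 0,1,1,1,1,1,0 for degrees 0…6.
[x^6] = 1·0 + 1·1 + 1·1 = 2.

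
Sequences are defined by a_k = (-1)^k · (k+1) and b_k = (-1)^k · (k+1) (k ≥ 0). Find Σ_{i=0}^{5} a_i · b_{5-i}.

This is [x^5] in the product of the two ordinary generating functions.
Σ = 1·(-6) − 2·5 + 3·(-4) − 4·3 + 5·(-2) − 6·1 = -56.

-56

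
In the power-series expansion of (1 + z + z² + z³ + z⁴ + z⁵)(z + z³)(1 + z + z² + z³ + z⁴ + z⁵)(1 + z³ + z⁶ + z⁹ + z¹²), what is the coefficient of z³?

(1 + z + z² + z³ + z⁴ + z⁵) has coefficients 1,1,1,1 for degrees 0…3.
(z + z³) has coefficients 0,1,0,1 for degrees 0…3.
Multiplying by (1 + z + z² + z³ + z⁴ + z⁵) gives running coefficients 0,1,1,2 for degrees 0…3.
Finally multiplying by (1 + z³ + z⁶ + z⁹ + z¹²), the product of all factors after the first has coefficients 0,1,1,2 for degrees 0…3.
[z³] = 1·2 + 1·1 + 1·1 + 1·0 = 4.

4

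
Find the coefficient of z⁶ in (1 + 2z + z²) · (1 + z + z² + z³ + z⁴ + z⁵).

(1 + 2z + z²) has coefficients 1,2,1 for degrees 0…2.
(1 + z + z² + z³ + z⁴ + z⁵) has coefficients 1,1,1,1,1,1,0 for degrees 0…6.
[z⁶] = 1·0 + 2·1 + 1·1 = 3.

3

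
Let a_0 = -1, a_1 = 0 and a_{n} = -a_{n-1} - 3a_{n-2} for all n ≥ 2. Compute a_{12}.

759

The ordinary generating function has denominator 1 + x + 3x^2.
Iterating the recurrence: a_0,…,a_{12} = -1, 0, 3, -3, -6, 15, 3, -48, 39, 105, -222, -93, 759.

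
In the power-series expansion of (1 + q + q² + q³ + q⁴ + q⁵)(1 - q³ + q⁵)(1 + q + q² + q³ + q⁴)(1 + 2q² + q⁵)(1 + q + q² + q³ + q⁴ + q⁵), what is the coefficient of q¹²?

(1 + q + q² + q³ + q⁴ + q⁵) has coefficients 1,1,1,1,1,1 for degrees 0…5.
(1 - q³ + q⁵) has coefficients 1,0,0,-1,0,1,0,0,0,0,0,0,0 for degrees 0…12.
Multiplying by (1 + q + q² + q³ + q⁴) gives running coefficients 1,1,1,0,0,0,0,0,1,1,0,0,0 for degrees 0…12.
Multiplying by (1 + 2q² + q⁵) gives running coefficients 1,1,3,2,2,1,1,1,1,1,2,2,0 for degrees 0…12.
Finally multiplying by (1 + q + q² + q³ + q⁴ + q⁵), the product of all factors after the first has coefficients 1,2,5,7,9,10,10,10,8,7,7,8,7 for degrees 0…12.
[q¹²] = 1·7 + 1·8 + 1·7 + 1·7 + 1·8 + 1·10 = 47.

47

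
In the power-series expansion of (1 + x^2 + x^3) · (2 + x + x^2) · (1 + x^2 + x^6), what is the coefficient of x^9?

3

(1 + x^2 + x^3) has coefficients 1,0,1,1 for degrees 0…3.
(2 + x + x^2) has coefficients 2,1,1,0,0,0,0,0,0,0 for degrees 0…9.
Finally multiplying by (1 + x^2 + x^6), the product of all factors after the first has coefficients 2,1,3,1,1,0,2,1,1,0 for degrees 0…9.
[x^9] = 1·0 + 1·1 + 1·2 = 3.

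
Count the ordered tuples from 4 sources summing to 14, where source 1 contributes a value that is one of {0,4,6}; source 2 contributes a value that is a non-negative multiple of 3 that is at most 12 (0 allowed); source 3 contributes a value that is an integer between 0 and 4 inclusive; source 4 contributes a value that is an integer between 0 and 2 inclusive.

The generating function for the choices is (1 + t⁴ + t⁶)·(1 + t³ + t⁶ + t⁹ + t¹²)·(1 + t + t² + t³ + t⁴)·(1 + t + t²); the count is [t¹⁴].
(1 + t⁴ + t⁶) has coefficients 1,0,0,0,1,0,1 for degrees 0…6.
(1 + t³ + t⁶ + t⁹ + t¹²) has coefficients 1,0,0,1,0,0,1,0,0,1,0,0,1,0,0 for degrees 0…14.
Multiplying by (1 + t + t² + t³ + t⁴) gives running coefficients 1,1,1,2,2,1,2,2,1,2,2,1,2,2,1 for degrees 0…14.
Finally multiplying by (1 + t + t²), the product of all factors after the first has coefficients 1,2,3,4,5,5,5,5,5,5,5,5,5,5,5 for degrees 0…14.
[t¹⁴] = 1·5 + 1·5 + 1·5 = 15.

15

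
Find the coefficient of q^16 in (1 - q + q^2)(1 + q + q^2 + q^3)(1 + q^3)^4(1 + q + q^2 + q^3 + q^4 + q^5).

(1 - q + q^2) has coefficients 1,-1,1 for degrees 0…2.
(1 + q + q^2 + q^3) has coefficients 1,1,1,1,0,0,0,0,0,0,0,0,0,0,0,0,0 for degrees 0…16.
Multiplying by (1 + q^3)^4 gives running coefficients 1,1,1,5,4,4,10,6,6,10,4,4,5,1,1,1,0 for degrees 0…16.
Finally multiplying by (1 + q + q^2 + q^3 + q^4 + q^5), the product of all factors after the first has coefficients 1,2,3,8,12,16,25,30,35,40,40,40,35,30,25,16,12 for degrees 0…16.
[q^16] = 1·12 − 1·16 + 1·25 = 21.

21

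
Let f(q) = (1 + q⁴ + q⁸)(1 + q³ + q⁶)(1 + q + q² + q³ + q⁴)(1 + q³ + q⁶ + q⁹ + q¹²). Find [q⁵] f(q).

(1 + q⁴ + q⁸) has coefficients 1,0,0,0,1,0 for degrees 0…5.
(1 + q³ + q⁶) has coefficients 1,0,0,1,0,0 for degrees 0…5.
Multiplying by (1 + q + q² + q³ + q⁴) gives running coefficients 1,1,1,2,2,1 for degrees 0…5.
Finally multiplying by (1 + q³ + q⁶ + q⁹ + q¹²), the product of all factors after the first has coefficients 1,1,1,3,3,2 for degrees 0…5.
[q⁵] = 1·2 + 1·1 = 3.

3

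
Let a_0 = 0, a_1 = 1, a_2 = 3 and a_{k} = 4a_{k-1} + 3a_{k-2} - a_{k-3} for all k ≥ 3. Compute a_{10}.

The ordinary generating function has denominator 1 - 4q - 3q^2 + q^3.
Iterating the recurrence: a_0,…,a_{10} = 0, 1, 3, 15, 68, 314, 1445, 6654, 30637, 141065, 649517.

649517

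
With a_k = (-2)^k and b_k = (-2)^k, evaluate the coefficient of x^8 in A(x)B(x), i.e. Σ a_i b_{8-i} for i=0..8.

2304

Write out a_i and b_{8-i} for i = 0,…,8 and sum the products.
Σ = 1·256 − 2·(-128) + 4·64 − 8·(-32) + 16·16 − 32·(-8) + 64·4 − 128·(-2) + 256·1 = 2304.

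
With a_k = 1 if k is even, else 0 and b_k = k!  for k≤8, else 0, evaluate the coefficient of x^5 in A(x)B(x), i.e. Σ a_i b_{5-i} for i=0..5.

This is [x^5] in the product of the two ordinary generating functions.
Σ = 1·120 + 0·24 + 1·6 + 0·2 + 1·1 + 0·1 = 127.

127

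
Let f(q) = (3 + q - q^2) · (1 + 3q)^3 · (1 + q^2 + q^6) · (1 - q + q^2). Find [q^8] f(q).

(3 + q - q^2) has coefficients 3,1,-1 for degrees 0…2.
(1 + 3q)^3 has coefficients 1,9,27,27,0,0,0,0,0 for degrees 0…8.
Multiplying by (1 + q^2 + q^6) gives running coefficients 1,9,28,36,27,27,1,9,27 for degrees 0…8.
Finally multiplying by (1 - q + q^2), the product of all factors after the first has coefficients 1,8,20,17,19,36,1,35,19 for degrees 0…8.
[q^8] = 3·19 + 1·35 − 1·1 = 91.

91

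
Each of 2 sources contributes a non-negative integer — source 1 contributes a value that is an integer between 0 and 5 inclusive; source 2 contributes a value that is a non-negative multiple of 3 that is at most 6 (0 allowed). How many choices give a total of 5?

The generating function for the choices is (1 + z + z² + z³ + z⁴ + z⁵)·(1 + z³ + z⁶); the count is [z⁵].
(1 + z + z² + z³ + z⁴ + z⁵) has coefficients 1,1,1,1,1,1 for degrees 0…5.
(1 + z³ + z⁶) has coefficients 1,0,0,1,0,0 for degrees 0…5.
[z⁵] = 1·0 + 1·0 + 1·1 + 1·0 + 1·0 + 1·1 = 2.

2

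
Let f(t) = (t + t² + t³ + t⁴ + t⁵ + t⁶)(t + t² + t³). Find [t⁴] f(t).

(t + t² + t³ + t⁴ + t⁵ + t⁶) has coefficients 0,1,1,1,1 for degrees 0…4.
(t + t² + t³) has coefficients 0,1,1,1,0 for degrees 0…4.
[t⁴] = 1·1 + 1·1 + 1·1 + 1·0 = 3.

3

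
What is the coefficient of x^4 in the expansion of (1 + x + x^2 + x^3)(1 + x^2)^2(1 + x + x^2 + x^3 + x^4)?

11

(1 + x + x^2 + x^3) has coefficients 1,1,1,1 for degrees 0…3.
(1 + x^2)^2 has coefficients 1,0,2,0,1 for degrees 0…4.
Finally multiplying by (1 + x + x^2 + x^3 + x^4), the product of all factors after the first has coefficients 1,1,3,3,4 for degrees 0…4.
[x^4] = 1·4 + 1·3 + 1·3 + 1·1 = 11.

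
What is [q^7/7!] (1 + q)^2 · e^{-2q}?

-576

The EGF product rule gives c_7 = Σ_{k_1+k_2=7} C(7; k_1,k_2) · ∏ g_i(k_i), where (1+q)^2 gives the falling factorial (2)_k; e^{-2q} gives (-2)^k.
g_1(k) for k = 0…7: 1, 2, 2, 0, 0, 0, 0, 0.
g_2(k) for k = 0…7: 1, -2, 4, -8, 16, -32, 64, -128.
c_7 = Σ_k C(7,k)·g_1(k)·g_2(7−k) = 1·1·(-128) + 7·2·64 + 21·2·(-32) = −128 + 896 − 1344 = -576.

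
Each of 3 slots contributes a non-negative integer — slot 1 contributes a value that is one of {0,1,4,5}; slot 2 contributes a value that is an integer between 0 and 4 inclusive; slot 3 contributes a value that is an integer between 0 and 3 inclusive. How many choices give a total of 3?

7

The generating function for the choices is (1 + y + y⁴ + y⁵)·(1 + y + y² + y³ + y⁴)·(1 + y + y² + y³); the count is [y³].
(1 + y + y⁴ + y⁵) has coefficients 1,1,0,0 for degrees 0…3.
(1 + y + y² + y³ + y⁴) has coefficients 1,1,1,1 for degrees 0…3.
Finally multiplying by (1 + y + y² + y³), the product of all factors after the first has coefficients 1,2,3,4 for degrees 0…3.
[y³] = 1·4 + 1·3 = 7.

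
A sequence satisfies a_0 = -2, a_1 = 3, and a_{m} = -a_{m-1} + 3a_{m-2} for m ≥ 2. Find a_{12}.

The ordinary generating function has denominator 1 + q - 3q^2.
Iterating the recurrence: a_0,…,a_{12} = -2, 3, -9, 18, -45, 99, -234, 531, -1233, 2826, -6525, 15003, -34578.

-34578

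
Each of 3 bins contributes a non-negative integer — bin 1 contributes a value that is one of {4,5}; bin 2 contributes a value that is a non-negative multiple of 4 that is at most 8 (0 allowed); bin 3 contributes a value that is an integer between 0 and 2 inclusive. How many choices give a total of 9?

2

The generating function for the choices is (z^4 + z^5)·(1 + z^4 + z^8)·(1 + z + z^2); the count is [z^9].
(z^4 + z^5) has coefficients 0,0,0,0,1,1 for degrees 0…5.
(1 + z^4 + z^8) has coefficients 1,0,0,0,1,0,0,0,1,0 for degrees 0…9.
Finally multiplying by (1 + z + z^2), the product of all factors after the first has coefficients 1,1,1,0,1,1,1,0,1,1 for degrees 0…9.
[z^9] = 1·1 + 1·1 = 2.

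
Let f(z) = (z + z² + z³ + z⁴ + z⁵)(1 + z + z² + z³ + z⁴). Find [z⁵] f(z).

(z + z² + z³ + z⁴ + z⁵) has coefficients 0,1,1,1,1,1 for degrees 0…5.
(1 + z + z² + z³ + z⁴) has coefficients 1,1,1,1,1,0 for degrees 0…5.
[z⁵] = 1·1 + 1·1 + 1·1 + 1·1 + 1·1 = 5.

5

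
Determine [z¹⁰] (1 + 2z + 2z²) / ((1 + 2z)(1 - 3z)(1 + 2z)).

42529

The denominator gives the recurrence a_n = −a_(n−1) + 8a_(n−2) + 12a_(n−3) for n ≥ 3; the numerator fixes a_0 = 1, a_1 = 1, a_2 = 9.
Iterating: 1, 1, 9, 11, 73, 123, 593, 1267, 4953, 12299, 42529, so a_10 = 42529.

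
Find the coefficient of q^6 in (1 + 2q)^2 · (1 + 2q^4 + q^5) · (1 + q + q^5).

(1 + 2q)^2 has coefficients 1,4,4 for degrees 0…2.
(1 + 2q^4 + q^5) has coefficients 1,0,0,0,2,1,0 for degrees 0…6.
Finally multiplying by (1 + q + q^5), the product of all factors after the first has coefficients 1,1,0,0,2,4,1 for degrees 0…6.
[q^6] = 1·1 + 4·4 + 4·2 = 25.

25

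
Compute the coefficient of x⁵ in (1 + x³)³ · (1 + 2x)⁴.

(1 + x³)³ has coefficients 1,0,0,3,0,0 for degrees 0…5.
(1 + 2x)⁴ has coefficients 1,8,24,32,16,0 for degrees 0…5.
[x⁵] = 1·0 + 3·24 = 72.

72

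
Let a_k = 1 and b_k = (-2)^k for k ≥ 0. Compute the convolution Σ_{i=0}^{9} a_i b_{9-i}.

The convolution is the t^9 coefficient of A(t)B(t).
Σ = 1·(-512) + 1·256 + 1·(-128) + 1·64 + 1·(-32) + 1·16 + 1·(-8) + 1·4 + 1·(-2) + 1·1 = -341.

-341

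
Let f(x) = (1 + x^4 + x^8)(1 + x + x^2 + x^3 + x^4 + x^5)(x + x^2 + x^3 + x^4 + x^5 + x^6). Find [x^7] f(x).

8

(1 + x^4 + x^8) has coefficients 1,0,0,0,1,0,0,0 for degrees 0…7.
(1 + x + x^2 + x^3 + x^4 + x^5) has coefficients 1,1,1,1,1,1,0,0 for degrees 0…7.
Finally multiplying by (x + x^2 + x^3 + x^4 + x^5 + x^6), the product of all factors after the first has coefficients 0,1,2,3,4,5,6,5 for degrees 0…7.
[x^7] = 1·5 + 1·3 = 8.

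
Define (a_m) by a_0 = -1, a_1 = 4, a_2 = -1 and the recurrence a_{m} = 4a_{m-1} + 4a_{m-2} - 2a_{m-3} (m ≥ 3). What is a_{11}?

2642664

The ordinary generating function has denominator 1 - 4x - 4x^2 + 2x^3.
Iterating the recurrence: a_0,…,a_{11} = -1, 4, -1, 14, 44, 234, 1084, 5184, 24604, 116984, 555984, 2642664.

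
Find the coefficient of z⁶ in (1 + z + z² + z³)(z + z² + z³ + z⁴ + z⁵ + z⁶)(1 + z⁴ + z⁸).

(1 + z + z² + z³) has coefficients 1,1,1,1 for degrees 0…3.
(z + z² + z³ + z⁴ + z⁵ + z⁶) has coefficients 0,1,1,1,1,1,1 for degrees 0…6.
Finally multiplying by (1 + z⁴ + z⁸), the product of all factors after the first has coefficients 0,1,1,1,1,2,2 for degrees 0…6.
[z⁶] = 1·2 + 1·2 + 1·1 + 1·1 = 6.

6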